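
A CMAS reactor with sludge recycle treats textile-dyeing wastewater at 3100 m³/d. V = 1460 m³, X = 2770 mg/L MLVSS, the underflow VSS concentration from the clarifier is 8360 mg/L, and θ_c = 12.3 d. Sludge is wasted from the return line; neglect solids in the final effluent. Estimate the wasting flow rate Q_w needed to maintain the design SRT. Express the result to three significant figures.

Wasting from the return line (neglecting effluent solids): Q_w = V·X / (θ_c·X_r) = 1460 × 2770 / (12.3 × 8360) = 39.33 m³/d.

Q_w ≈ 39.3 m³/d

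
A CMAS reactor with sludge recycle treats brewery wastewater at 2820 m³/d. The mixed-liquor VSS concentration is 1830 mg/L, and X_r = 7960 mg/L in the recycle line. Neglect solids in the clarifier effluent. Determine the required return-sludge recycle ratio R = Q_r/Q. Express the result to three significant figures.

R = Q_r/Q = X/(X_r − X) = 1830 / (7960 − 1830) = 0.2985.

R ≈ 0.299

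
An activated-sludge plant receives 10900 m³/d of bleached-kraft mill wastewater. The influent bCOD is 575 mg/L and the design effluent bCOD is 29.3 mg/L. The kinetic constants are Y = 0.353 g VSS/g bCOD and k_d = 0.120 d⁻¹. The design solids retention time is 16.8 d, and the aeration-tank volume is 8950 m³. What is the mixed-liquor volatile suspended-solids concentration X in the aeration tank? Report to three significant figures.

Solving the biomass balance for X: X = Y Q (S₀−S) θ_c / [V (1+k_d θ_c)] = 0.353 × 10900 × (575 − 29.3) × 16.8 / [8950 × (1 + 0.120 × 16.8)] = 1307 mg/L.

X ≈ 1310 mg/L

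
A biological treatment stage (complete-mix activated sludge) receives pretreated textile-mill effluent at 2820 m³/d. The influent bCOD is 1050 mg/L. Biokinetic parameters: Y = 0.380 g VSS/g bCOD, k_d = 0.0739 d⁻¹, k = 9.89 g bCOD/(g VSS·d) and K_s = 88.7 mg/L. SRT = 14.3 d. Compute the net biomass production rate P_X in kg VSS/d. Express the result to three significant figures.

P_X ≈ 545 kg VSS/d

From the Monod/SRT balance for a CMAS, S = K_s·(1+k_d θ_c)/[θ_c·(Y k − k_d) − 1] = 88.7 × (1 + 0.0739 × 14.3) / [14.3 × (0.380 × 9.89 − 0.0739) − 1] = 182.4 / 51.69 = 3.530 mg/L.
Y_obs = Y / (1 + k_d θ_c) = 0.380 / (1 + 0.0739 × 14.3) = 0.380 / 2.057 = 0.1848.
Substrate removed = Q·(S₀ − S) = 2820 m³/d × (1050 − 3.53) g/m³ = 2.95×10^6 g/d = 2951 kg/d.
So the net sludge growth is P_X = 0.1848 × 2951 = 545.2 kg VSS/d.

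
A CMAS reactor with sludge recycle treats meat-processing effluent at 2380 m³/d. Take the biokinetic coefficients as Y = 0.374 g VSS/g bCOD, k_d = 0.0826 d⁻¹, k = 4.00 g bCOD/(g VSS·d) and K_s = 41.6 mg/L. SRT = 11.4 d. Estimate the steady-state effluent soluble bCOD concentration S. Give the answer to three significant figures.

For a completely mixed reactor with recycle the Lawrence–McCarty relation gives S = K_s·(1 + k_d·θ_c) / [θ_c·(Y·k − k_d) − 1] = 41.6 × (1 + 0.0826 × 11.4) / [11.4 × (0.374 × 4.00 − 0.0826) − 1] = 80.77 / 15.11 = 5.345 mg/L.

S ≈ 5.34 mg/L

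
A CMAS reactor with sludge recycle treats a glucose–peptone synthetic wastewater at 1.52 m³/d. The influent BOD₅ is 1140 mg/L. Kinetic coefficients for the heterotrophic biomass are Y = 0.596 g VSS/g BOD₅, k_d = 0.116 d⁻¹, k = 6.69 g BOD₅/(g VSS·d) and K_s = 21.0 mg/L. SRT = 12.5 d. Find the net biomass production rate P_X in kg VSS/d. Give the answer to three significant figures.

P_X ≈ 0.421 kg VSS/d

For a completely mixed reactor with recycle the Lawrence–McCarty relation gives S = K_s·(1 + k_d·θ_c) / [θ_c·(Y·k − k_d) − 1] = 21.0 × (1 + 0.116 × 12.5) / [12.5 × (0.596 × 6.69 − 0.116) − 1] = 51.45 / 47.39 = 1.086 mg/L.
Correct the yield for decay: Y_obs = Y/(1 + k_d θ_c) = 0.596 / (1 + 0.116 × 12.5) = 0.596 / 2.450 = 0.2433.
Mass of BOD₅ removed per day: Q(S₀ − S) = 1.52 × 1139 g/m³ = 1.731 kg/d.
So the net sludge growth is P_X = 0.2433 × 1.731 = 0.4211 kg VSS/d.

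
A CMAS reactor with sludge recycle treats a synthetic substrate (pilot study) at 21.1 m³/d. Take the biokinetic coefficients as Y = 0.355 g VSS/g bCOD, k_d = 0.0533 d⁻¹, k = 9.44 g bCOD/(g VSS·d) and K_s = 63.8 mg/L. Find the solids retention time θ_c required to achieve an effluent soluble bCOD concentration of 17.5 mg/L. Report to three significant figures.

From 1/θ_c = Y·k·S/(K_s + S) − k_d: Y·k·S/(K_s+S) = 0.355 × 9.44 × 17.5 / (63.8 + 17.5) = 0.7214 d⁻¹.
1/θ_c = 0.7214 − 0.0533 = 0.6681 d⁻¹, so θ_c = 1.497 d.

θ_c ≈ 1.50 d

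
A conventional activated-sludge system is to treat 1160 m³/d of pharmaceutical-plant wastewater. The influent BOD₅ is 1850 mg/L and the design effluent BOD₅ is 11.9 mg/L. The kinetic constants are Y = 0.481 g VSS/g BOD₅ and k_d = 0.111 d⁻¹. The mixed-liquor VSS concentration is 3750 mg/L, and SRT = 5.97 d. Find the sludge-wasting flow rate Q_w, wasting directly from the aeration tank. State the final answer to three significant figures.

From the SRT design equation V = Y Q (S₀−S) θ_c / [X (1 + k_d θ_c)] = 0.481 × 1160 × (1850 − 11.9) × 5.97 / [3750 × (1 + 0.111 × 5.97)] = 6.12×10^6 / 6235 = 982.0 m³.
For wasting at MLVSS concentration, Q_w = V/θ_c = 982.0/5.97 = 164.5 m³/d.

Q_w ≈ 164 m³/d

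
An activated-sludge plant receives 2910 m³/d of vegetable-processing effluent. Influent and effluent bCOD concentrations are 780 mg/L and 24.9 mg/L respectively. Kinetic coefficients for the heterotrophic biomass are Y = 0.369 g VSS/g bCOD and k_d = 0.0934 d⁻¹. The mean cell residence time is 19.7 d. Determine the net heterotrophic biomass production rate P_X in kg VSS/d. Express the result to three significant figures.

Observed yield with endogenous decay: Y_obs = Y / (1 + k_d·θ_c) = 0.369 / (1 + 0.0934 × 19.7) = 0.369 / 2.840 = 0.1299 g VSS/g bCOD.
Substrate removed = Q·(S₀ − S) = 2910 m³/d × (780 − 24.9) g/m³ = 2.2×10^6 g/d = 2197 kg/d.
Net biomass production P_X = Y_obs × Q·(S₀ − S) = 0.1299 × 2197 = 285.5 kg VSS/d.

P_X ≈ 286 kg VSS/d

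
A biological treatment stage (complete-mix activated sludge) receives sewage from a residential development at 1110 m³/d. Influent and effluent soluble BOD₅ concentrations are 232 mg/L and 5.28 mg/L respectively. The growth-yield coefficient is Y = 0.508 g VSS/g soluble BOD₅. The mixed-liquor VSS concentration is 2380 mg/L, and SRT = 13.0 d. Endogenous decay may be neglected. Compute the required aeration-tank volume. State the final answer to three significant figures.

V ≈ 698 m³

With k_d = 0 the design equation reduces to V = Y Q (S₀−S) θ_c / X = 0.508 × 1110 × (232 − 5.28) × 13.0 / 2380 = 698.3 m³.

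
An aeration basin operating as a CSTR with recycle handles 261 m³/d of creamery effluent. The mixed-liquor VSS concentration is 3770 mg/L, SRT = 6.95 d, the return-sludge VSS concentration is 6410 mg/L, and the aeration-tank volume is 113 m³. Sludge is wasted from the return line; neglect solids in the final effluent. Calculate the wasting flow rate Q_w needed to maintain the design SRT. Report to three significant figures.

Wasting from the return line (neglecting effluent solids): Q_w = V·X / (θ_c·X_r) = 113.0 × 3770 / (6.95 × 6410) = 9.563 m³/d.

Q_w ≈ 9.56 m³/d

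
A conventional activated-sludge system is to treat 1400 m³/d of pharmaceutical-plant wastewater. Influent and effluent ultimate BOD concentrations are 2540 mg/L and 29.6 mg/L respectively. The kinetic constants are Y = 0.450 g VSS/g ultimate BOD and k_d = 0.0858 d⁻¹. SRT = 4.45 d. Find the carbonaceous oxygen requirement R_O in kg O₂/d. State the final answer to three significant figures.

R_O ≈ 1890 kg O₂/d

Y_obs = Y / (1 + k_d θ_c) = 0.450 / (1 + 0.0858 × 4.45) = 0.450 / 1.382 = 0.3257.
Mass of ultimate BOD removed per day: Q(S₀ − S) = 1400 × 2510 g/m³ = 3515 kg/d.
Net sludge production P_X = 0.3257 × 3515 = 1145 kg VSS/d.
R_O = Q·(S₀ − S) − 1.42·P_X = 3515 − 1.42 × 1145 = 1889 kg O₂/d.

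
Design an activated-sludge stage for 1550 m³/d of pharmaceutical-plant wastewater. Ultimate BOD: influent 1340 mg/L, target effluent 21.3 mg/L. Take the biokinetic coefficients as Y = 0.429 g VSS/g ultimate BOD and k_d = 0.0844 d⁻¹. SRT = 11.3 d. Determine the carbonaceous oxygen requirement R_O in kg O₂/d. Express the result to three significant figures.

Observed yield with endogenous decay: Y_obs = Y / (1 + k_d·θ_c) = 0.429 / (1 + 0.0844 × 11.3) = 0.429 / 1.954 = 0.2196 g VSS/g ultimate BOD.
ΔS = 1340 − 21.3 = 1319 mg/L, so the substrate removal rate is 1550 × 1319/1000 = 2044 kg ultimate BOD/d.
Net sludge production P_X = 0.2196 × 2044 = 448.8 kg VSS/d.
Carbonaceous O₂ demand = substrate oxidised − cell-mass equivalent = 2044 − 1.42 × 448.8 = 1407 kg O₂/d.

R_O ≈ 1410 kg O₂/d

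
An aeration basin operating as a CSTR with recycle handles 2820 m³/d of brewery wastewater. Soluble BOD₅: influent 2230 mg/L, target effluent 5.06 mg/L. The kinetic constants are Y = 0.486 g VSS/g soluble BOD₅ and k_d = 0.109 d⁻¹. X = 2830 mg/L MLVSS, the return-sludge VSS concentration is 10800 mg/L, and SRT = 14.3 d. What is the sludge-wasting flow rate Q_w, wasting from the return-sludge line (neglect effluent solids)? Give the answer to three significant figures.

Rearranging the biomass balance for a CMAS with decay, V = Y·Q·ΔS·θ_c / [X·(1+k_d θ_c)] = 0.486 × 2820 × (2230 − 5.06) × 14.3 / [2830 × (1 + 0.109 × 14.3)] = 4.36×10^7 / 7241 = 6022 m³.
Q_w = (V·X)/(θ_c X_r) = 6022 × 2830 / (14.3 × 10800) = 110.3 m³/d.

Q_w ≈ 110 m³/d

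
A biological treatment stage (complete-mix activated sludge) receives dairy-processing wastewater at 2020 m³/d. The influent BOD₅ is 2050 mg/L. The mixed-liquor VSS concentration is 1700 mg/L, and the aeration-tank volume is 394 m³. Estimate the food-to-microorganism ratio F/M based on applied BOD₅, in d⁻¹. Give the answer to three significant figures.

F/M = Q·S₀ / (V·X) = 2020 × 2050 / (394.0 × 1700) = 6.182 g BOD₅·(g VSS·d)⁻¹.

F/M ≈ 6.18 d⁻¹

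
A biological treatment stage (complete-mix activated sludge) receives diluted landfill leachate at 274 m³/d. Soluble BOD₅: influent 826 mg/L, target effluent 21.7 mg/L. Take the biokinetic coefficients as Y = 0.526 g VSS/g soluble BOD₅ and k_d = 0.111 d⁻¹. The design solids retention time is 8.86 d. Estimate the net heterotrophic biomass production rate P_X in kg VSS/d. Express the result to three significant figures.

P_X ≈ 58.4 kg VSS/d

Y_obs = Y / (1 + k_d θ_c) = 0.526 / (1 + 0.111 × 8.86) = 0.526 / 1.983 = 0.2652.
Mass of soluble BOD₅ removed per day: Q(S₀ − S) = 274 × 804.3 g/m³ = 220.4 kg/d.
Biomass produced: P_X = Y_obs·Q·ΔS = 0.2652 × 220.4 ≈ 58.44 kg VSS/d.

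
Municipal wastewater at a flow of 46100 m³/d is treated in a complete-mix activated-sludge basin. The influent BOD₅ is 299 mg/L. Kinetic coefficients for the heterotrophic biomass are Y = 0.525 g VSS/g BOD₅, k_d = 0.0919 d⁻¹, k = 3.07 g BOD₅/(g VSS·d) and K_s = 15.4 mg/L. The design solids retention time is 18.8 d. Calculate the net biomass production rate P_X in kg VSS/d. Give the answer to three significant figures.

P_X ≈ 2640 kg VSS/d

From the Monod/SRT balance for a CMAS, S = K_s·(1+k_d θ_c)/[θ_c·(Y k − k_d) − 1] = 15.4 × (1 + 0.0919 × 18.8) / [18.8 × (0.525 × 3.07 − 0.0919) − 1] = 42.01 / 27.57 = 1.523 mg/L.
Y_obs = Y / (1 + k_d θ_c) = 0.525 / (1 + 0.0919 × 18.8) = 0.525 / 2.728 = 0.1925.
Q·(S₀ − S) = 46100 × (299 − 1.52) × 10⁻³ = 13714 kg/d removed.
Biomass produced: P_X = Y_obs·Q·ΔS = 0.1925 × 13714 ≈ 2639 kg VSS/d.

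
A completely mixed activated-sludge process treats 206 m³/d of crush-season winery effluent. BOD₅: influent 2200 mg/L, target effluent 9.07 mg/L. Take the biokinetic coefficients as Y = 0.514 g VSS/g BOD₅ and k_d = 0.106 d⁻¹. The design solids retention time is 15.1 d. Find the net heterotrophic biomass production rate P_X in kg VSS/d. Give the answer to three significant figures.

P_X ≈ 89.2 kg VSS/d

Correct the yield for decay: Y_obs = Y/(1 + k_d θ_c) = 0.514 / (1 + 0.106 × 15.1) = 0.514 / 2.601 = 0.1976.
ΔS = 2200 − 9.07 = 2191 mg/L, so the substrate removal rate is 206 × 2191/1000 = 451.3 kg BOD₅/d.
Biomass produced: P_X = Y_obs·Q·ΔS = 0.1976 × 451.3 ≈ 89.20 kg VSS/d.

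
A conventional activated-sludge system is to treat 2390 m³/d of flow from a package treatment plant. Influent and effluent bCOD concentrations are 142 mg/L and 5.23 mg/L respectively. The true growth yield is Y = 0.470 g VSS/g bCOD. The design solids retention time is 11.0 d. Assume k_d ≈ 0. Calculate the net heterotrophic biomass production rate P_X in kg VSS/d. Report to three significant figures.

P_X ≈ 154 kg VSS/d

No decay correction is needed, so Y_obs = Y = 0.470.
ΔS = 142 − 5.23 = 136.8 mg/L, so the substrate removal rate is 2390 × 136.8/1000 = 326.9 kg bCOD/d.
Biomass produced: P_X = Y_obs·Q·ΔS = 0.4700 × 326.9 ≈ 153.6 kg VSS/d.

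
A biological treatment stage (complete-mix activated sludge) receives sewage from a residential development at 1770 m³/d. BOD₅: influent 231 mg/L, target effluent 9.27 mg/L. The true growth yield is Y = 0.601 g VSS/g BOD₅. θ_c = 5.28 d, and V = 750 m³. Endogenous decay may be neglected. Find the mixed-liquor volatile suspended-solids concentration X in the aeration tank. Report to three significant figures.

From V·X = Y·Q·(S₀ − S)·θ_c (decay neglected): X = 0.601 × 1770 × (231 − 9.27) × 5.28 / 750 = 1661 mg/L.

X ≈ 1660 mg/L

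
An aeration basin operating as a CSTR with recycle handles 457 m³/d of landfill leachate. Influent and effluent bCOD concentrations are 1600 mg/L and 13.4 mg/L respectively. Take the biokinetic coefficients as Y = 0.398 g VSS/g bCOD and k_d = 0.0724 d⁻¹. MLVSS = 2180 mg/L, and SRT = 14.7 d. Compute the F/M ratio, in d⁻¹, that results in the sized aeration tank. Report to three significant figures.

Steady-state biomass mass balance: V·X·(1 + k_d·θ_c) = Y·Q·(S₀ − S)·θ_c, so V = 0.398 × 457 × (1600 − 13.4) × 14.7 / [2180 × (1 + 0.0724 × 14.7)] = 4.24×10^6 / 4500 = 942.7 m³.
F/M = Q·S₀ / (V·X) = 457 × 1600 / (942.7 × 2180) = 0.3558 g bCOD·(g VSS·d)⁻¹.

F/M ≈ 0.356 d⁻¹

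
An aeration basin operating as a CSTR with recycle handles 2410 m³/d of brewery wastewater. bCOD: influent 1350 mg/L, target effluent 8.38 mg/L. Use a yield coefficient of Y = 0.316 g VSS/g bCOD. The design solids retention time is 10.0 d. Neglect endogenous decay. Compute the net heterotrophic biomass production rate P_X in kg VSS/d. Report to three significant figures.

With endogenous decay neglected, the observed yield equals the true yield: Y_obs = Y = 0.316 g VSS/g bCOD.
Q·(S₀ − S) = 2410 × (1350 − 8.38) × 10⁻³ = 3233 kg/d removed.
Biomass produced: P_X = Y_obs·Q·ΔS = 0.3160 × 3233 ≈ 1022 kg VSS/d.

P_X ≈ 1020 kg VSS/d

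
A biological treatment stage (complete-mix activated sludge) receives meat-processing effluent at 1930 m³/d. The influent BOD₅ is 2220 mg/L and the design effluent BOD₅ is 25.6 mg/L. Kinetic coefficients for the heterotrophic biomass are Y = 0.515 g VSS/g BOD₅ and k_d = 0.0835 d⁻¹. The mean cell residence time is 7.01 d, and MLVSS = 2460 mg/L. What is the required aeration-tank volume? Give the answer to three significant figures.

V ≈ 3920 m³

Rearranging the biomass balance for a CMAS with decay, V = Y·Q·ΔS·θ_c / [X·(1+k_d θ_c)] = 0.515 × 1930 × (2220 − 25.6) × 7.01 / [2460 × (1 + 0.0835 × 7.01)] = 1.53×10^7 / 3900 = 3921 m³.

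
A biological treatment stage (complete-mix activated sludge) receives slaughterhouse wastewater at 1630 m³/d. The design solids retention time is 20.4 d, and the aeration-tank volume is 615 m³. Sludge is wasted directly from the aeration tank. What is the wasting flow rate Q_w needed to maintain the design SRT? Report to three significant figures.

Q_w ≈ 30.1 m³/d

For wasting at MLVSS concentration, Q_w = V/θ_c = 615.0/20.4 = 30.15 m³/d.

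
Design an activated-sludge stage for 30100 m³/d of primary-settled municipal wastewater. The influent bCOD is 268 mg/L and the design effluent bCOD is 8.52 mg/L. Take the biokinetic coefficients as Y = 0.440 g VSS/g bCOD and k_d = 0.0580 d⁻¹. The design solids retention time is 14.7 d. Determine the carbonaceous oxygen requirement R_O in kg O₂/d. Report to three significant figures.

Observed yield with endogenous decay: Y_obs = Y / (1 + k_d·θ_c) = 0.440 / (1 + 0.0580 × 14.7) = 0.440 / 1.853 = 0.2375 g VSS/g bCOD.
Q·(S₀ − S) = 30100 × (268 − 8.52) × 10⁻³ = 7810 kg/d removed.
P_X = Y_obs·Q·(S₀ − S) = 0.2375 × 7810 = 1855 kg VSS/d.
Carbonaceous O₂ demand = substrate oxidised − cell-mass equivalent = 7810 − 1.42 × 1855 = 5176 kg O₂/d.

R_O ≈ 5180 kg O₂/d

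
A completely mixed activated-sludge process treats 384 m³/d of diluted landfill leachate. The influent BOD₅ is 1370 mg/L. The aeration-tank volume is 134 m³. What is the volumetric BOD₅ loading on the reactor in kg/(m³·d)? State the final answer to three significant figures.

L_v ≈ 3.93 kg BOD₅/(m³·d)

Volumetric loading L_v = Q·S₀ / V = 384 × 1370 g/m³ / 134.0 m³ = 3926 g/(m³·d) = 3.926 kg BOD₅/(m³·d).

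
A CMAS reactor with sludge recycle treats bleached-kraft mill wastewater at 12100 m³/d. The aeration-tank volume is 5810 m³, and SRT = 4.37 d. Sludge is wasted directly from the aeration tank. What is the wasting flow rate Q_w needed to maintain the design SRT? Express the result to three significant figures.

For wasting at MLVSS concentration, Q_w = V/θ_c = 5810/4.37 = 1330 m³/d.

Q_w ≈ 1330 m³/d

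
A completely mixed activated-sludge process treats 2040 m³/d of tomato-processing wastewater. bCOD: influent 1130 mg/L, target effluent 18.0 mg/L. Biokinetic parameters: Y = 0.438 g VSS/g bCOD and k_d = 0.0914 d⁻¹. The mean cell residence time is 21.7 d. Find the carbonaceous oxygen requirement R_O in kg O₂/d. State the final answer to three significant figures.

The observed yield is Y_obs = Y/(1 + k_d·θ_c) = 0.438 / (1 + 0.0914 × 21.7) = 0.438 / 2.983 = 0.1468 g VSS per g bCOD removed.
Mass of bCOD removed per day: Q(S₀ − S) = 2040 × 1112 g/m³ = 2268 kg/d.
P_X = Y_obs·Q·(S₀ − S) = 0.1468 × 2268 = 333.0 kg VSS/d.
R_O = Q·(S₀ − S) − 1.42·P_X = 2268 − 1.42 × 333.0 = 1796 kg O₂/d.

R_O ≈ 1800 kg O₂/d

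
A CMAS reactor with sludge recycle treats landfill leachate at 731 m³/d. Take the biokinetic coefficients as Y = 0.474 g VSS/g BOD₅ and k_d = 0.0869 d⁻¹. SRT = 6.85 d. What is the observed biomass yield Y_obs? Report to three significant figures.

The observed yield is Y_obs = Y/(1 + k_d·θ_c) = 0.474 / (1 + 0.0869 × 6.85) = 0.474 / 1.595 = 0.2971 g VSS per g BOD₅ removed.

Y_obs ≈ 0.297 g VSS/g BOD₅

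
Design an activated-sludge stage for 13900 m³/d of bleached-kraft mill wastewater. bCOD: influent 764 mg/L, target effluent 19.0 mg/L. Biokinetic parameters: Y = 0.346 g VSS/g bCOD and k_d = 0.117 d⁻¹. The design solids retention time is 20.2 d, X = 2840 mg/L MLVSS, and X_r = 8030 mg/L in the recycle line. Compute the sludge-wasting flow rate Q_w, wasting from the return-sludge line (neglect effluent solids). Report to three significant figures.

Steady-state biomass mass balance: V·X·(1 + k_d·θ_c) = Y·Q·(S₀ − S)·θ_c, so V = 0.346 × 13900 × (764 − 19.0) × 20.2 / [2840 × (1 + 0.117 × 20.2)] = 7.24×10^7 / 9552 = 7577 m³.
Q_w = (V·X)/(θ_c X_r) = 7577 × 2840 / (20.2 × 8030) = 132.7 m³/d.

Q_w ≈ 133 m³/d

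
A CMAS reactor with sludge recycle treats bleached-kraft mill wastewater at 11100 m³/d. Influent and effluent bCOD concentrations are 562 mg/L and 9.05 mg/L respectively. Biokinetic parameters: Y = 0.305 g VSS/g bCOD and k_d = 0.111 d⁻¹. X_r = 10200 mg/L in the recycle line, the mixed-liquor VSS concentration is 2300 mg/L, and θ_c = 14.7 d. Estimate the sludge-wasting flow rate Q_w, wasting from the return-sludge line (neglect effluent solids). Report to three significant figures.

Q_w ≈ 69.7 m³/d

From the SRT design equation V = Y Q (S₀−S) θ_c / [X (1 + k_d θ_c)] = 0.305 × 11100 × (562 − 9.05) × 14.7 / [2300 × (1 + 0.111 × 14.7)] = 2.75×10^7 / 6053 = 4546 m³.
Q_w = (V·X)/(θ_c X_r) = 4546 × 2300 / (14.7 × 10200) = 69.74 m³/d.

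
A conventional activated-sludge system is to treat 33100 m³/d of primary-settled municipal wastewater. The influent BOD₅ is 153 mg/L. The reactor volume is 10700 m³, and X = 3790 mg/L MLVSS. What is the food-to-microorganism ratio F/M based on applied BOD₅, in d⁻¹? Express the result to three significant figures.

F/M ≈ 0.125 d⁻¹

F/M = applied load / biomass = Q·S₀/(V·X) = 33100 × 153 / (10700 × 3790) = 0.1249 d⁻¹.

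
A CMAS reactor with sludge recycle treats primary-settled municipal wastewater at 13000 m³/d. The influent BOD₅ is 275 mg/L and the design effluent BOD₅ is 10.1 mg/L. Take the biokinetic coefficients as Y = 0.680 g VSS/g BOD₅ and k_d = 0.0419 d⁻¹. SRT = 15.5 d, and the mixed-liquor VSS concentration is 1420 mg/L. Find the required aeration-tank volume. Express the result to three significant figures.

V ≈ 15500 m³

Steady-state biomass mass balance: V·X·(1 + k_d·θ_c) = Y·Q·(S₀ − S)·θ_c, so V = 0.680 × 13000 × (275 − 10.1) × 15.5 / [1420 × (1 + 0.0419 × 15.5)] = 3.63×10^7 / 2342 = 15497 m³.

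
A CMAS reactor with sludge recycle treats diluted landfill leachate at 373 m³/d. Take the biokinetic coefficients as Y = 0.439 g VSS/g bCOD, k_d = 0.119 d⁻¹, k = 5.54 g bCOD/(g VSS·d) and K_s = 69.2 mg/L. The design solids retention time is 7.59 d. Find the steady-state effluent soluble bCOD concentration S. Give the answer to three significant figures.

For a completely mixed reactor with recycle the Lawrence–McCarty relation gives S = K_s·(1 + k_d·θ_c) / [θ_c·(Y·k − k_d) − 1] = 69.2 × (1 + 0.119 × 7.59) / [7.59 × (0.439 × 5.54 − 0.119) − 1] = 131.7 / 16.56 = 7.955 mg/L.

S ≈ 7.95 mg/L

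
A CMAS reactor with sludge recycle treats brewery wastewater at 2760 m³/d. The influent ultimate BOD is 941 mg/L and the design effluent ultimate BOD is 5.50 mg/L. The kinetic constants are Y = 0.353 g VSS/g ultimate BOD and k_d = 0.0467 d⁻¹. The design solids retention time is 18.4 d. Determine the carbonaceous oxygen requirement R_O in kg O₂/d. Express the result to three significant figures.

R_O ≈ 1890 kg O₂/d

Observed yield with endogenous decay: Y_obs = Y / (1 + k_d·θ_c) = 0.353 / (1 + 0.0467 × 18.4) = 0.353 / 1.859 = 0.1899 g VSS/g ultimate BOD.
Substrate removed = Q·(S₀ − S) = 2760 m³/d × (941 − 5.50) g/m³ = 2.58×10^6 g/d = 2582 kg/d.
P_X = Y_obs·Q·(S₀ − S) = 0.1899 × 2582 = 490.2 kg VSS/d.
R_O = Q·(S₀ − S) − 1.42·P_X = 2582 − 1.42 × 490.2 = 1886 kg O₂/d.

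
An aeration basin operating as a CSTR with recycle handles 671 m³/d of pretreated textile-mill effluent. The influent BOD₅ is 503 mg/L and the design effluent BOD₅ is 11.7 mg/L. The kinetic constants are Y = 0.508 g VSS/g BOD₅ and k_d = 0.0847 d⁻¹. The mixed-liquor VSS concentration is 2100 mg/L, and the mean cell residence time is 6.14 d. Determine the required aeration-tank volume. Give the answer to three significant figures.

From the SRT design equation V = Y Q (S₀−S) θ_c / [X (1 + k_d θ_c)] = 0.508 × 671 × (503 − 11.7) × 6.14 / [2100 × (1 + 0.0847 × 6.14)] = 1.03×10^6 / 3192 = 322.1 m³.

V ≈ 322 m³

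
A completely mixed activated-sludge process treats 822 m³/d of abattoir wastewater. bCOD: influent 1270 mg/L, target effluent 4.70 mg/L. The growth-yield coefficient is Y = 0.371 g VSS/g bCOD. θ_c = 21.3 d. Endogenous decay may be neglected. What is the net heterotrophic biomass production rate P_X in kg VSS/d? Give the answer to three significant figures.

P_X ≈ 386 kg VSS/d

With endogenous decay neglected, the observed yield equals the true yield: Y_obs = Y = 0.371 g VSS/g bCOD.
ΔS = 1270 − 4.70 = 1265 mg/L, so the substrate removal rate is 822 × 1265/1000 = 1040 kg bCOD/d.
So the net sludge growth is P_X = 0.3710 × 1040 = 385.9 kg VSS/d.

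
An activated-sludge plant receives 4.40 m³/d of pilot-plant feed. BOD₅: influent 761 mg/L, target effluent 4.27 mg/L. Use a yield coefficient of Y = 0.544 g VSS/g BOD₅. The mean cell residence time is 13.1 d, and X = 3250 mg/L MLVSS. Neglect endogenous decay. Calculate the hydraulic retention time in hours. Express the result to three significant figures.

τ ≈ 39.8 h

With k_d = 0 the design equation reduces to V = Y Q (S₀−S) θ_c / X = 0.544 × 4.40 × (761 − 4.27) × 13.1 / 3250 = 7.301 m³.
HRT = V/Q = 7.301 m³ / 4.40 m³·d⁻¹ = 1.659 d × 24 = 39.82 h.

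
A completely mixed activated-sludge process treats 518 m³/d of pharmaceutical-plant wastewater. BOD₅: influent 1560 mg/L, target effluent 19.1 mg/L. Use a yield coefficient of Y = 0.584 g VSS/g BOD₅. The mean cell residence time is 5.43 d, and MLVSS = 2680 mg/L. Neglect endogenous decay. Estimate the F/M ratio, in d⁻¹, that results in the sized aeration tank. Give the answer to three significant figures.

F/M ≈ 0.319 d⁻¹

With k_d = 0 the design equation reduces to V = Y Q (S₀−S) θ_c / X = 0.584 × 518 × (1560 − 19.1) × 5.43 / 2680 = 944.5 m³.
F/M = applied load / biomass = Q·S₀/(V·X) = 518 × 1560 / (944.5 × 2680) = 0.3193 d⁻¹.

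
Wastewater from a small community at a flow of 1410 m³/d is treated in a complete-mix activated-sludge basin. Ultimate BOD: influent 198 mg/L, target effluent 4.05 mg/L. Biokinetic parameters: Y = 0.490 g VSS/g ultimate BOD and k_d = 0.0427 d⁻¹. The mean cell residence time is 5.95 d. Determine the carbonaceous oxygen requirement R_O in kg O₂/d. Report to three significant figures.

The observed yield is Y_obs = Y/(1 + k_d·θ_c) = 0.490 / (1 + 0.0427 × 5.95) = 0.490 / 1.254 = 0.3907 g VSS per g ultimate BOD removed.
Mass of ultimate BOD removed per day: Q(S₀ − S) = 1410 × 193.9 g/m³ = 273.5 kg/d.
Net sludge production P_X = 0.3907 × 273.5 = 106.9 kg VSS/d.
Carbonaceous O₂ demand = substrate oxidised − cell-mass equivalent = 273.5 − 1.42 × 106.9 = 121.7 kg O₂/d.

R_O ≈ 122 kg O₂/d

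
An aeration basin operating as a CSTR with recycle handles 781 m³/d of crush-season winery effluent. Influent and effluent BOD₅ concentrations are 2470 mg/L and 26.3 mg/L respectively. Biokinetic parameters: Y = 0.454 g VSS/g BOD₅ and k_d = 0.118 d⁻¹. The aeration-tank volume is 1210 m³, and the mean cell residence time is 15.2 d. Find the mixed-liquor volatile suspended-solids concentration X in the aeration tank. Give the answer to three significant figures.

X ≈ 3900 mg/L

X = Y·Q·ΔS·θ_c / [V·(1 + k_d θ_c)] = 0.454 × 781 × (2470 − 26.3) × 15.2 / [1210 × (1 + 0.118 × 15.2)] = 3896 mg/L.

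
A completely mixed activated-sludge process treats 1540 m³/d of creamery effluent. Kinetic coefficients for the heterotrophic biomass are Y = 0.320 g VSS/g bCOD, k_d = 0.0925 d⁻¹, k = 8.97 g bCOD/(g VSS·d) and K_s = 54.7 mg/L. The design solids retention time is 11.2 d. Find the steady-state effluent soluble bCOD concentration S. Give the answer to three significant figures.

S ≈ 3.70 mg/L

For a completely mixed reactor with recycle the Lawrence–McCarty relation gives S = K_s·(1 + k_d·θ_c) / [θ_c·(Y·k − k_d) − 1] = 54.7 × (1 + 0.0925 × 11.2) / [11.2 × (0.320 × 8.97 − 0.0925) − 1] = 111.4 / 30.11 = 3.698 mg/L.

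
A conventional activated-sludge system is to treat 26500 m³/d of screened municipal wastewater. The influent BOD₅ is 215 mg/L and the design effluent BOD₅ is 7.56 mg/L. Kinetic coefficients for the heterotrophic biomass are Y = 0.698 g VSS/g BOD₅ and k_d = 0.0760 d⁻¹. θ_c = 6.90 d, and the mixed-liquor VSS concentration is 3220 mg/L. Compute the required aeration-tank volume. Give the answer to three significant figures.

Rearranging the biomass balance for a CMAS with decay, V = Y·Q·ΔS·θ_c / [X·(1+k_d θ_c)] = 0.698 × 26500 × (215 − 7.56) × 6.90 / [3220 × (1 + 0.0760 × 6.90)] = 2.65×10^7 / 4909 = 5394 m³.

V ≈ 5390 m³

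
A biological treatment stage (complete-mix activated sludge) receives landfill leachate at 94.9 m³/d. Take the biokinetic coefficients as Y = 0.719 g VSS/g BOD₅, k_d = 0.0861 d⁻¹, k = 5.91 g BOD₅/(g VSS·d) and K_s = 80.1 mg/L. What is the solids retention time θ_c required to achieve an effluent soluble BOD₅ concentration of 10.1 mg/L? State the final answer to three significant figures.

θ_c ≈ 2.57 d

At the target effluent, Y k S/(K_s+S) = 0.719×5.91×10.1/90.20 = 0.4758 d⁻¹.
1/θ_c = 0.4758 − 0.0861 = 0.3897 d⁻¹, so θ_c = 2.566 d.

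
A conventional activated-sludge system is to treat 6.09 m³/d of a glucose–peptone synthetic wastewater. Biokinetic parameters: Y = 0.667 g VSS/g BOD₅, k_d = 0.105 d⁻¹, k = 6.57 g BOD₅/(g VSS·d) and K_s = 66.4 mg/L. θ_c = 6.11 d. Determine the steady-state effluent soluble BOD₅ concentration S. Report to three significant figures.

S ≈ 4.34 mg/L

For a completely mixed reactor with recycle the Lawrence–McCarty relation gives S = K_s·(1 + k_d·θ_c) / [θ_c·(Y·k − k_d) − 1] = 66.4 × (1 + 0.105 × 6.11) / [6.11 × (0.667 × 6.57 − 0.105) − 1] = 109.0 / 25.13 = 4.337 mg/L.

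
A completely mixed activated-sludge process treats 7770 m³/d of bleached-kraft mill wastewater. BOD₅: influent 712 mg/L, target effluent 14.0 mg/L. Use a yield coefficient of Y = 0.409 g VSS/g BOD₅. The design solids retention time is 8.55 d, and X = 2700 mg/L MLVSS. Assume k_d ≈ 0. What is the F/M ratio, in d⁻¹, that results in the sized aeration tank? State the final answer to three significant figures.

F/M ≈ 0.292 d⁻¹

V·X = Y·Q·ΔS·θ_c gives V = 0.409 × 7770 × (712 − 14.0) × 8.55 / 2700 = 7024 m³.
F/M = applied load / biomass = Q·S₀/(V·X) = 7770 × 712 / (7024 × 2700) = 0.2917 d⁻¹.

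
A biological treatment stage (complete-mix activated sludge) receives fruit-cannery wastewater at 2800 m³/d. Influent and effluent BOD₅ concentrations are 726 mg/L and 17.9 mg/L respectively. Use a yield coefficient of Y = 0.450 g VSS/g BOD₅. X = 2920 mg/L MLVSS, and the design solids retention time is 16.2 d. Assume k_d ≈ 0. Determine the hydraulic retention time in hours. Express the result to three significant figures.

τ ≈ 42.4 h

Biomass mass balance (decay neglected): V·X = Y·Q·(S₀ − S)·θ_c, so V = 0.450 × 2800 × (726 − 17.9) × 16.2 / 2920 = 4950 m³.
τ = V/Q = 4950/2800 = 1.768 d, or 42.43 h.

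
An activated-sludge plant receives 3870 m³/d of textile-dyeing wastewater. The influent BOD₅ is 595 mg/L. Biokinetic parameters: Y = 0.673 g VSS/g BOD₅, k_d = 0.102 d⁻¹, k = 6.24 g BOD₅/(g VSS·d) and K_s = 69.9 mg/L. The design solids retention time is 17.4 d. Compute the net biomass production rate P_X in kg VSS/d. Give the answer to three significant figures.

P_X ≈ 556 kg VSS/d

Effluent substrate depends only on kinetics and SRT: S = K_s(1 + k_d θ_c) / [θ_c(Yk − k_d) − 1] = 69.9 × (1 + 0.102 × 17.4) / [17.4 × (0.673 × 6.24 − 0.102) − 1] = 194.0 / 70.30 = 2.759 mg/L.
Y_obs = Y / (1 + k_d θ_c) = 0.673 / (1 + 0.102 × 17.4) = 0.673 / 2.775 = 0.2425.
Q·(S₀ − S) = 3870 × (595 − 2.76) × 10⁻³ = 2292 kg/d removed.
P_X = Y_obs · Q(S₀ − S) = 0.2425 × 2292 = 555.9 kg VSS/d.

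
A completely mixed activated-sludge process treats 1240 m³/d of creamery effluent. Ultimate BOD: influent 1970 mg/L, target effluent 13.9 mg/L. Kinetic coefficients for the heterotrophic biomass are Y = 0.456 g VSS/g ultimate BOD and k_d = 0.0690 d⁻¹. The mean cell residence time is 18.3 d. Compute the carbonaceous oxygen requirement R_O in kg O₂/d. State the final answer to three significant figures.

R_O ≈ 1730 kg O₂/d

Y_obs = Y / (1 + k_d θ_c) = 0.456 / (1 + 0.0690 × 18.3) = 0.456 / 2.263 = 0.2015.
ΔS = 1970 − 13.9 = 1956 mg/L, so the substrate removal rate is 1240 × 1956/1000 = 2426 kg ultimate BOD/d.
Biomass synthesised: P_X = Y_obs × 2426 = 488.8 kg VSS/d.
Carbonaceous O₂ demand = substrate oxidised − cell-mass equivalent = 2426 − 1.42 × 488.8 = 1731 kg O₂/d.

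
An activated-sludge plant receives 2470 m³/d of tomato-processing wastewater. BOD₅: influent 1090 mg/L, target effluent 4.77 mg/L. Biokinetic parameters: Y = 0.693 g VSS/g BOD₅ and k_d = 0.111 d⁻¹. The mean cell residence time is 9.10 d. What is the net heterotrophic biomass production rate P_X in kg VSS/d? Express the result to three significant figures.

P_X ≈ 924 kg VSS/d

Observed yield with endogenous decay: Y_obs = Y / (1 + k_d·θ_c) = 0.693 / (1 + 0.111 × 9.10) = 0.693 / 2.010 = 0.3448 g VSS/g BOD₅.
Mass of BOD₅ removed per day: Q(S₀ − S) = 2470 × 1085 g/m³ = 2681 kg/d.
P_X = Y_obs · Q(S₀ − S) = 0.3448 × 2681 = 924.1 kg VSS/d.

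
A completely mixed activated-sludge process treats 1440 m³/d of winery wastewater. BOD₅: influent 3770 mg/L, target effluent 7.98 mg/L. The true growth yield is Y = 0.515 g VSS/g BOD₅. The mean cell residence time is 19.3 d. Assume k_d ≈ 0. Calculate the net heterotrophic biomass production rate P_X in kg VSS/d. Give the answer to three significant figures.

No decay correction is needed, so Y_obs = Y = 0.515.
ΔS = 3770 − 7.98 = 3762 mg/L, so the substrate removal rate is 1440 × 3762/1000 = 5417 kg BOD₅/d.
Biomass produced: P_X = Y_obs·Q·ΔS = 0.5150 × 5417 ≈ 2790 kg VSS/d.

P_X ≈ 2790 kg VSS/d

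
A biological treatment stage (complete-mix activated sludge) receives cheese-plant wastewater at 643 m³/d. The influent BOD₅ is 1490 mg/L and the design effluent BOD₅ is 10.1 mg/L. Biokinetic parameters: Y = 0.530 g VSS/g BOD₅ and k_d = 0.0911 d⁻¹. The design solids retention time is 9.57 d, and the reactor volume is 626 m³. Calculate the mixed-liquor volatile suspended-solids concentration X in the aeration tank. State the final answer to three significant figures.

X ≈ 4120 mg/L

From V·X·(1 + k_d·θ_c) = Y·Q·(S₀ − S)·θ_c: X = 0.530 × 643 × (1490 − 10.1) × 9.57 / [626 × (1 + 0.0911 × 9.57)] = 4119 mg/L.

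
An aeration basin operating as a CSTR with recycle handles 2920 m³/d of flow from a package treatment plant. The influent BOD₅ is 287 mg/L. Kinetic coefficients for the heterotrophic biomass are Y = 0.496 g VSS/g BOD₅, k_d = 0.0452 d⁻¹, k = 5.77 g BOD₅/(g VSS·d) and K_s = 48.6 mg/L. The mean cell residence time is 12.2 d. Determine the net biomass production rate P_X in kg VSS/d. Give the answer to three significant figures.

For a completely mixed reactor with recycle the Lawrence–McCarty relation gives S = K_s·(1 + k_d·θ_c) / [θ_c·(Y·k − k_d) − 1] = 48.6 × (1 + 0.0452 × 12.2) / [12.2 × (0.496 × 5.77 − 0.0452) − 1] = 75.40 / 33.36 = 2.260 mg/L.
The observed yield is Y_obs = Y/(1 + k_d·θ_c) = 0.496 / (1 + 0.0452 × 12.2) = 0.496 / 1.551 = 0.3197 g VSS per g BOD₅ removed.
Substrate removed = Q·(S₀ − S) = 2920 m³/d × (287 − 2.26) g/m³ = 8.31×10^5 g/d = 831.4 kg/d.
So the net sludge growth is P_X = 0.3197 × 831.4 = 265.8 kg VSS/d.

P_X ≈ 266 kg VSS/d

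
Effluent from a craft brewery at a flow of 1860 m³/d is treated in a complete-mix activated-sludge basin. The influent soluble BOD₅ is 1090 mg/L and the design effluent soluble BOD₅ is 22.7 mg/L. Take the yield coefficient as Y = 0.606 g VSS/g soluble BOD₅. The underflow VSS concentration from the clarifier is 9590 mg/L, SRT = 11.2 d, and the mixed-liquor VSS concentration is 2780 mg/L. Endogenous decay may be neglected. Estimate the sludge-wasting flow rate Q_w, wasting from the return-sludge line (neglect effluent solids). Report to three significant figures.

Q_w ≈ 125 m³/d

V·X = Y·Q·ΔS·θ_c gives V = 0.606 × 1860 × (1090 − 22.7) × 11.2 / 2780 = 4847 m³.
θ_c = V·X/(Q_w·X_r) when wasting from the recycle, so Q_w = V·X/(θ_c·X_r) = 4847 × 2780 / (11.2 × 9590) = 125.4 m³/d.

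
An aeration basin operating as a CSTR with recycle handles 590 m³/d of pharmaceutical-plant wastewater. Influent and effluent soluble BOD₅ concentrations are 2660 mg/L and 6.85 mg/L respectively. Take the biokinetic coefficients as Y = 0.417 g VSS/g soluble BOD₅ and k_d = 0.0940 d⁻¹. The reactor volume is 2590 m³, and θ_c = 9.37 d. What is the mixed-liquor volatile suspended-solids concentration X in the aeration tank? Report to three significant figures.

Solving the biomass balance for X: X = Y Q (S₀−S) θ_c / [V (1+k_d θ_c)] = 0.417 × 590 × (2660 − 6.85) × 9.37 / [2590 × (1 + 0.0940 × 9.37)] = 1256 mg/L.

X ≈ 1260 mg/L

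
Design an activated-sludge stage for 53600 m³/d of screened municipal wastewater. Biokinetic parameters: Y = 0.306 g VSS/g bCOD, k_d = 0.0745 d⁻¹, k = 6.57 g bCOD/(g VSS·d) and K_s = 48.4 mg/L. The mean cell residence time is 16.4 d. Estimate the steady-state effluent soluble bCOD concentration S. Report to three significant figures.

S ≈ 3.50 mg/L

Effluent substrate depends only on kinetics and SRT: S = K_s(1 + k_d θ_c) / [θ_c(Yk − k_d) − 1] = 48.4 × (1 + 0.0745 × 16.4) / [16.4 × (0.306 × 6.57 − 0.0745) − 1] = 107.5 / 30.75 = 3.497 mg/L.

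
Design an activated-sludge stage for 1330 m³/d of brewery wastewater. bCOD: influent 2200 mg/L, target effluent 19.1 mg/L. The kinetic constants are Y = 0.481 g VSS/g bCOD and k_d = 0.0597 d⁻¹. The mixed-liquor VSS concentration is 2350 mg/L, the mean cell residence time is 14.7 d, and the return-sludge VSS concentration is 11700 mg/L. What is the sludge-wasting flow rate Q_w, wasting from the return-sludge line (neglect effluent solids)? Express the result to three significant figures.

Q_w ≈ 63.5 m³/d

Rearranging the biomass balance for a CMAS with decay, V = Y·Q·ΔS·θ_c / [X·(1+k_d θ_c)] = 0.481 × 1330 × (2200 − 19.1) × 14.7 / [2350 × (1 + 0.0597 × 14.7)] = 2.05×10^7 / 4412 = 4648 m³.
θ_c = V·X/(Q_w·X_r) when wasting from the recycle, so Q_w = V·X/(θ_c·X_r) = 4648 × 2350 / (14.7 × 11700) = 63.51 m³/d.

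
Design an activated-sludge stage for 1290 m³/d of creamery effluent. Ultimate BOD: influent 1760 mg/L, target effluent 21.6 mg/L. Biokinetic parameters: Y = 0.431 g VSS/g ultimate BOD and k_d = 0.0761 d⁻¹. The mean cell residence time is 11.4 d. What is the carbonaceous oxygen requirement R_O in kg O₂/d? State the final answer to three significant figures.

Y_obs = Y / (1 + k_d θ_c) = 0.431 / (1 + 0.0761 × 11.4) = 0.431 / 1.868 = 0.2308.
Substrate removed = Q·(S₀ − S) = 1290 m³/d × (1760 − 21.6) g/m³ = 2.24×10^6 g/d = 2243 kg/d.
P_X = Y_obs·Q·(S₀ − S) = 0.2308 × 2243 = 517.5 kg VSS/d.
R_O = Q·ΔS − 1.42 P_X = 2243 − 734.9 = 1508 kg O₂/d.

R_O ≈ 1510 kg O₂/d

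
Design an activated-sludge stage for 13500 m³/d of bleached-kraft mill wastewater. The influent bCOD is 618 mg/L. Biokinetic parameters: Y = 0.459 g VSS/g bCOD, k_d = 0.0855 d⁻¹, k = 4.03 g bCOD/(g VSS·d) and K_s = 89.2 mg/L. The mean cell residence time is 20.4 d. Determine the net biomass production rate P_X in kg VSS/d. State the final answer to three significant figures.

From the Monod/SRT balance for a CMAS, S = K_s·(1+k_d θ_c)/[θ_c·(Y k − k_d) − 1] = 89.2 × (1 + 0.0855 × 20.4) / [20.4 × (0.459 × 4.03 − 0.0855) − 1] = 244.8 / 34.99 = 6.996 mg/L.
Y_obs = Y / (1 + k_d θ_c) = 0.459 / (1 + 0.0855 × 20.4) = 0.459 / 2.744 = 0.1673.
Mass of bCOD removed per day: Q(S₀ − S) = 13500 × 611.0 g/m³ = 8248 kg/d.
So the net sludge growth is P_X = 0.1673 × 8248 = 1380 kg VSS/d.

P_X ≈ 1380 kg VSS/d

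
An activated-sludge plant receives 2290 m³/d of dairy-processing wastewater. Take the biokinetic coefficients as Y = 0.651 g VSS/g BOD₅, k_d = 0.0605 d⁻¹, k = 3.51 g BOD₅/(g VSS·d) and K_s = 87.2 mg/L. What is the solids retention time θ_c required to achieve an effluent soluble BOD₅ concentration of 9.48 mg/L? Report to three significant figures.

At the target effluent, Y k S/(K_s+S) = 0.651×3.51×9.48/96.68 = 0.2241 d⁻¹.
Then 1/θ_c = μ − k_d = 0.2241 − 0.0605 = 0.1636 d⁻¹, giving θ_c = 6.114 d.

θ_c ≈ 6.11 d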